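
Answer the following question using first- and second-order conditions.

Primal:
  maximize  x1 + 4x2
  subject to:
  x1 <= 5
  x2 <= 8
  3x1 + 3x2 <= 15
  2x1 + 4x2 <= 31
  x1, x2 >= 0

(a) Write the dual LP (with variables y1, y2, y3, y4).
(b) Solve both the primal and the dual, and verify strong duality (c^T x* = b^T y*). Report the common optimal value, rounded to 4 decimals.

The standard primal-dual pair for 'max c^T x s.t. A x <= b, x >= 0' is:
  Dual:  min b^T y  s.t.  A^T y >= c,  y >= 0.

So the dual LP is:
  minimize  5y1 + 8y2 + 15y3 + 31y4
  subject to:
    y1 + 3y3 + 2y4 >= 1
    y2 + 3y3 + 4y4 >= 4
    y1, y2, y3, y4 >= 0

Solving the primal: x* = (0, 5).
  primal value c^T x* = 20.
Solving the dual: y* = (0, 0, 1.3333, 0).
  dual value b^T y* = 20.
Strong duality: c^T x* = b^T y*. Confirmed.

20


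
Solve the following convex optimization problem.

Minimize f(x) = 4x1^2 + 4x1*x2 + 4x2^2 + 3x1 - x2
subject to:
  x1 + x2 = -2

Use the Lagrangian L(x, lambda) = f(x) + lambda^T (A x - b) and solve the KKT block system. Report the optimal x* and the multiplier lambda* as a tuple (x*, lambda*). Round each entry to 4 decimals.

Form the Lagrangian:
  L(x, lambda) = (1/2) x^T Q x + c^T x + lambda^T (A x - b)
Stationarity (grad_x L = 0): Q x + c + A^T lambda = 0.
Primal feasibility: A x = b.

This gives the KKT block system:
  [ Q   A^T ] [ x     ]   [-c ]
  [ A    0  ] [ lambda ] = [ b ]

Solving the linear system:
  x*      = (-1.5, -0.5)
  lambda* = (11)
  f(x*)   = 9

x* = (-1.5, -0.5), lambda* = (11)


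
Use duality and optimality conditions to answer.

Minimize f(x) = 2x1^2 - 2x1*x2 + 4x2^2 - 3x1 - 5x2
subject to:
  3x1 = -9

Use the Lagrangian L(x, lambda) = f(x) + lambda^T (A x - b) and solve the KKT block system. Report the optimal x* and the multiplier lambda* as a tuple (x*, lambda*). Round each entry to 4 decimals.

Form the Lagrangian:
  L(x, lambda) = (1/2) x^T Q x + c^T x + lambda^T (A x - b)
Stationarity (grad_x L = 0): Q x + c + A^T lambda = 0.
Primal feasibility: A x = b.

This gives the KKT block system:
  [ Q   A^T ] [ x     ]   [-c ]
  [ A    0  ] [ lambda ] = [ b ]

Solving the linear system:
  x*      = (-3, -0.125)
  lambda* = (4.9167)
  f(x*)   = 26.9375

x* = (-3, -0.125), lambda* = (4.9167)


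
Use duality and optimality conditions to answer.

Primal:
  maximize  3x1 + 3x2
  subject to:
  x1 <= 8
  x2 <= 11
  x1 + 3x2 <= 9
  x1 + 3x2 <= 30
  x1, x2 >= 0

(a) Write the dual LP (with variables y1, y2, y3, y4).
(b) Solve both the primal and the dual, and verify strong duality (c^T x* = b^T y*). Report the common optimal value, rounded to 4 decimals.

The standard primal-dual pair for 'max c^T x s.t. A x <= b, x >= 0' is:
  Dual:  min b^T y  s.t.  A^T y >= c,  y >= 0.

So the dual LP is:
  minimize  8y1 + 11y2 + 9y3 + 30y4
  subject to:
    y1 + y3 + y4 >= 3
    y2 + 3y3 + 3y4 >= 3
    y1, y2, y3, y4 >= 0

Solving the primal: x* = (8, 0.3333).
  primal value c^T x* = 25.
Solving the dual: y* = (2, 0, 1, 0).
  dual value b^T y* = 25.
Strong duality: c^T x* = b^T y*. Confirmed.

25


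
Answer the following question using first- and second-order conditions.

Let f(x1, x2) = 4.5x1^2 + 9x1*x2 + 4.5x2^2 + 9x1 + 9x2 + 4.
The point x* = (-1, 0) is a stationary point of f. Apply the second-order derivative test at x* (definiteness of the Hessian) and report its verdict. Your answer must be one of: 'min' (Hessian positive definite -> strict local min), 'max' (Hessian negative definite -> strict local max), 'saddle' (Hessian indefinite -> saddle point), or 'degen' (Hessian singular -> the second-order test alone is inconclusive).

Compute the Hessian H = grad^2 f:
  H = [[9, 9], [9, 9]]
Verify stationarity: grad f(x*) = H x* + g = (0, 0).
Eigenvalues of H: 0, 18.
H has a zero eigenvalue (singular; positive semidefinite but not definite), so H is neither positive definite, negative definite, nor indefinite. The second-order test alone is inconclusive -> degen.
(Indeed, f is constant along the null direction of H through x*, so x* is not a strict local extremum.)

degen


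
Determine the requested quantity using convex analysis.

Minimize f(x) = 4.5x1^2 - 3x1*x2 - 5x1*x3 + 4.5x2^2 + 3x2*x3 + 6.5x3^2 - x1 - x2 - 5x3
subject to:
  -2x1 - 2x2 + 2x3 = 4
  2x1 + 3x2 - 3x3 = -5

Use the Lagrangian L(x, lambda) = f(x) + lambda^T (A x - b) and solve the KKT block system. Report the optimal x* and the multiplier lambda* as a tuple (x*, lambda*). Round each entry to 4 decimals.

Form the Lagrangian:
  L(x, lambda) = (1/2) x^T Q x + c^T x + lambda^T (A x - b)
Stationarity (grad_x L = 0): Q x + c + A^T lambda = 0.
Primal feasibility: A x = b.

This gives the KKT block system:
  [ Q   A^T ] [ x     ]   [-c ]
  [ A    0  ] [ lambda ] = [ b ]

Solving the linear system:
  x*      = (-1, -0.6429, 0.3571)
  lambda* = (-12.0714, -7.1429)
  f(x*)   = 6.2143

x* = (-1, -0.6429, 0.3571), lambda* = (-12.0714, -7.1429)


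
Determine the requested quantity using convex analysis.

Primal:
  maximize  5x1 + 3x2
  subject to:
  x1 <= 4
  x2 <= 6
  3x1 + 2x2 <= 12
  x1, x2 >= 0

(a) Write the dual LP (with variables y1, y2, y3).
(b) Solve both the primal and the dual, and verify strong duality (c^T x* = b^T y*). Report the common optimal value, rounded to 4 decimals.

The standard primal-dual pair for 'max c^T x s.t. A x <= b, x >= 0' is:
  Dual:  min b^T y  s.t.  A^T y >= c,  y >= 0.

So the dual LP is:
  minimize  4y1 + 6y2 + 12y3
  subject to:
    y1 + 3y3 >= 5
    y2 + 2y3 >= 3
    y1, y2, y3 >= 0

Solving the primal: x* = (4, 0).
  primal value c^T x* = 20.
Solving the dual: y* = (0.5, 0, 1.5).
  dual value b^T y* = 20.
Strong duality: c^T x* = b^T y*. Confirmed.

20


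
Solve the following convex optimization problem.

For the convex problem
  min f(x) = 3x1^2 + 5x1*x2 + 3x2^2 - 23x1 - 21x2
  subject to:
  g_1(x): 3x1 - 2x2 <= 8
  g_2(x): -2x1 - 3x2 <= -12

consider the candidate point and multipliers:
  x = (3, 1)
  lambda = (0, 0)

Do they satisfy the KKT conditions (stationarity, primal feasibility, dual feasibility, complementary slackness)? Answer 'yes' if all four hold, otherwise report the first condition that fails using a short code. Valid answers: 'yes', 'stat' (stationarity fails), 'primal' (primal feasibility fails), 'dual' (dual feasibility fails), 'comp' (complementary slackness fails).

Gradient of f: grad f(x) = Q x + c = (0, 0)
Constraint values g_i(x) = a_i^T x - b_i:
  g_1((3, 1)) = -1
  g_2((3, 1)) = 3
Stationarity residual: grad f(x) + sum_i lambda_i a_i = (0, 0)
  -> stationarity OK
Primal feasibility (all g_i <= 0): FAILS
Dual feasibility (all lambda_i >= 0): OK
Complementary slackness (lambda_i * g_i(x) = 0 for all i): OK

Verdict: the first failing condition is primal_feasibility -> primal.

primal


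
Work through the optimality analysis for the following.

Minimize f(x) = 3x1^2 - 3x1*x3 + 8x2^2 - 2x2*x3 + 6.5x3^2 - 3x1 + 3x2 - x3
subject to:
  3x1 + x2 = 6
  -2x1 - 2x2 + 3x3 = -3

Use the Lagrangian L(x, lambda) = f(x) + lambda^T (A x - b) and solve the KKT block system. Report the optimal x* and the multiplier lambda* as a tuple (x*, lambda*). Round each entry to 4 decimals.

Form the Lagrangian:
  L(x, lambda) = (1/2) x^T Q x + c^T x + lambda^T (A x - b)
Stationarity (grad_x L = 0): Q x + c + A^T lambda = 0.
Primal feasibility: A x = b.

This gives the KKT block system:
  [ Q   A^T ] [ x     ]   [-c ]
  [ A    0  ] [ lambda ] = [ b ]

Solving the linear system:
  x*      = (1.9724, 0.0828, 0.3701)
  lambda* = (-2.07, 0.7571)
  f(x*)   = 4.326

x* = (1.9724, 0.0828, 0.3701), lambda* = (-2.07, 0.7571)


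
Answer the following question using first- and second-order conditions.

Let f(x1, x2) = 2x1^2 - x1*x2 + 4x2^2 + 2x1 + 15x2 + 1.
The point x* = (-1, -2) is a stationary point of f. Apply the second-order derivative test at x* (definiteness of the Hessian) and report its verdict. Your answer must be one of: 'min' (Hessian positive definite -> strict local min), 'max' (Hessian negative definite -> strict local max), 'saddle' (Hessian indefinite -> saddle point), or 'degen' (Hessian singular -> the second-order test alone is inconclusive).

Compute the Hessian H = grad^2 f:
  H = [[4, -1], [-1, 8]]
Verify stationarity: grad f(x*) = H x* + g = (0, 0).
Eigenvalues of H: 3.7639, 8.2361.
Both eigenvalues > 0, so H is positive definite -> x* is a strict local min.

min


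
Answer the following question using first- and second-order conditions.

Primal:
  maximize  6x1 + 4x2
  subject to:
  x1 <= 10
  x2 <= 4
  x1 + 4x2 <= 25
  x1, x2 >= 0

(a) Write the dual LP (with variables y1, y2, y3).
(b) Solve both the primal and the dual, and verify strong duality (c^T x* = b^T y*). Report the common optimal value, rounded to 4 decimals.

The standard primal-dual pair for 'max c^T x s.t. A x <= b, x >= 0' is:
  Dual:  min b^T y  s.t.  A^T y >= c,  y >= 0.

So the dual LP is:
  minimize  10y1 + 4y2 + 25y3
  subject to:
    y1 + y3 >= 6
    y2 + 4y3 >= 4
    y1, y2, y3 >= 0

Solving the primal: x* = (10, 3.75).
  primal value c^T x* = 75.
Solving the dual: y* = (5, 0, 1).
  dual value b^T y* = 75.
Strong duality: c^T x* = b^T y*. Confirmed.

75


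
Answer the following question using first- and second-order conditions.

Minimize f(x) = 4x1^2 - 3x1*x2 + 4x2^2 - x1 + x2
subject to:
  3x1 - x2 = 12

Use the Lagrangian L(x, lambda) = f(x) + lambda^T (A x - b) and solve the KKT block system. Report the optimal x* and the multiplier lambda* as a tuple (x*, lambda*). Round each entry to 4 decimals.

Form the Lagrangian:
  L(x, lambda) = (1/2) x^T Q x + c^T x + lambda^T (A x - b)
Stationarity (grad_x L = 0): Q x + c + A^T lambda = 0.
Primal feasibility: A x = b.

This gives the KKT block system:
  [ Q   A^T ] [ x     ]   [-c ]
  [ A    0  ] [ lambda ] = [ b ]

Solving the linear system:
  x*      = (4.0323, 0.0968)
  lambda* = (-10.3226)
  f(x*)   = 59.9677

x* = (4.0323, 0.0968), lambda* = (-10.3226)


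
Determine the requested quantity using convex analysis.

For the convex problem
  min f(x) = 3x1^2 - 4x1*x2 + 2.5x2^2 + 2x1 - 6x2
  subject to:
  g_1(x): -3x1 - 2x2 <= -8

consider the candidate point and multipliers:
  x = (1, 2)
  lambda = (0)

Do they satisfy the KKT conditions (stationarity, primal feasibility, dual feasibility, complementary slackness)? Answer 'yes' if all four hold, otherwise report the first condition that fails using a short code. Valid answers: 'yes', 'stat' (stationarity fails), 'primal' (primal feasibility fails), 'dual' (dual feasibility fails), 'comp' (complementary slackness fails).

Gradient of f: grad f(x) = Q x + c = (0, 0)
Constraint values g_i(x) = a_i^T x - b_i:
  g_1((1, 2)) = 1
Stationarity residual: grad f(x) + sum_i lambda_i a_i = (0, 0)
  -> stationarity OK
Primal feasibility (all g_i <= 0): FAILS
Dual feasibility (all lambda_i >= 0): OK
Complementary slackness (lambda_i * g_i(x) = 0 for all i): OK

Verdict: the first failing condition is primal_feasibility -> primal.

primal


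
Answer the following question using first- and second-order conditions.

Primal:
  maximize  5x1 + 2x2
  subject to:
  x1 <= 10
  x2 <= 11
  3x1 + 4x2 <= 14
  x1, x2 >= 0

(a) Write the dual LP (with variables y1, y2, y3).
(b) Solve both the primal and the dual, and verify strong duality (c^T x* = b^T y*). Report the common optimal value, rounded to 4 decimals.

The standard primal-dual pair for 'max c^T x s.t. A x <= b, x >= 0' is:
  Dual:  min b^T y  s.t.  A^T y >= c,  y >= 0.

So the dual LP is:
  minimize  10y1 + 11y2 + 14y3
  subject to:
    y1 + 3y3 >= 5
    y2 + 4y3 >= 2
    y1, y2, y3 >= 0

Solving the primal: x* = (4.6667, 0).
  primal value c^T x* = 23.3333.
Solving the dual: y* = (0, 0, 1.6667).
  dual value b^T y* = 23.3333.
Strong duality: c^T x* = b^T y*. Confirmed.

23.3333


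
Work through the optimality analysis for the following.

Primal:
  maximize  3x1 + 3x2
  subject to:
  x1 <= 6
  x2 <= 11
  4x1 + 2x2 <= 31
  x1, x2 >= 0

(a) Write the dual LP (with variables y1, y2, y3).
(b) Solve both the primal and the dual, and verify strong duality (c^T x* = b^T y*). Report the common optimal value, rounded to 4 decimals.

The standard primal-dual pair for 'max c^T x s.t. A x <= b, x >= 0' is:
  Dual:  min b^T y  s.t.  A^T y >= c,  y >= 0.

So the dual LP is:
  minimize  6y1 + 11y2 + 31y3
  subject to:
    y1 + 4y3 >= 3
    y2 + 2y3 >= 3
    y1, y2, y3 >= 0

Solving the primal: x* = (2.25, 11).
  primal value c^T x* = 39.75.
Solving the dual: y* = (0, 1.5, 0.75).
  dual value b^T y* = 39.75.
Strong duality: c^T x* = b^T y*. Confirmed.

39.75


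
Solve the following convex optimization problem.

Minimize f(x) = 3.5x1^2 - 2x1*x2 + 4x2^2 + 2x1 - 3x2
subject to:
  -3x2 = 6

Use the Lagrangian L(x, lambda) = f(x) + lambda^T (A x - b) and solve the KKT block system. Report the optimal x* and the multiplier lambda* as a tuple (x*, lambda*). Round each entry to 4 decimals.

Form the Lagrangian:
  L(x, lambda) = (1/2) x^T Q x + c^T x + lambda^T (A x - b)
Stationarity (grad_x L = 0): Q x + c + A^T lambda = 0.
Primal feasibility: A x = b.

This gives the KKT block system:
  [ Q   A^T ] [ x     ]   [-c ]
  [ A    0  ] [ lambda ] = [ b ]

Solving the linear system:
  x*      = (-0.8571, -2)
  lambda* = (-5.7619)
  f(x*)   = 19.4286

x* = (-0.8571, -2), lambda* = (-5.7619)


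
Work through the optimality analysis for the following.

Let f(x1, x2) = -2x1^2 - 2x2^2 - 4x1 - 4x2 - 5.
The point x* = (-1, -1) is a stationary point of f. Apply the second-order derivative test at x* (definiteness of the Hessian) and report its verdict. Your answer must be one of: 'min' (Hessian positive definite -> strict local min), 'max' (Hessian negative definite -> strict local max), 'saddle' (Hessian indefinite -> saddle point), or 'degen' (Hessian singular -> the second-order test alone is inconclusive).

Compute the Hessian H = grad^2 f:
  H = [[-4, 0], [0, -4]]
Verify stationarity: grad f(x*) = H x* + g = (0, 0).
Eigenvalues of H: -4, -4.
Both eigenvalues < 0, so H is negative definite -> x* is a strict local max.

max


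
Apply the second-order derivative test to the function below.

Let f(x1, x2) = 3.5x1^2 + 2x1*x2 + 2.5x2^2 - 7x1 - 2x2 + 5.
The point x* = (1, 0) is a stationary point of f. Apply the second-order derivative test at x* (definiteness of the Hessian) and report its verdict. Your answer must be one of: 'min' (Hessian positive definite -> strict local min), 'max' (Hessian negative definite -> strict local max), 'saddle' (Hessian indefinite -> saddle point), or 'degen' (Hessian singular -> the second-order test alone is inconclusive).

Compute the Hessian H = grad^2 f:
  H = [[7, 2], [2, 5]]
Verify stationarity: grad f(x*) = H x* + g = (0, 0).
Eigenvalues of H: 3.7639, 8.2361.
Both eigenvalues > 0, so H is positive definite -> x* is a strict local min.

min


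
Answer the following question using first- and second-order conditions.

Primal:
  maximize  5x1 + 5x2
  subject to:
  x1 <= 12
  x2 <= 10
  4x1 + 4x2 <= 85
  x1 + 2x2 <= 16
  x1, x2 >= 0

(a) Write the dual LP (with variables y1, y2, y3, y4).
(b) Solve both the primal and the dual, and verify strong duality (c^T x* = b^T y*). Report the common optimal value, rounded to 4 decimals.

The standard primal-dual pair for 'max c^T x s.t. A x <= b, x >= 0' is:
  Dual:  min b^T y  s.t.  A^T y >= c,  y >= 0.

So the dual LP is:
  minimize  12y1 + 10y2 + 85y3 + 16y4
  subject to:
    y1 + 4y3 + y4 >= 5
    y2 + 4y3 + 2y4 >= 5
    y1, y2, y3, y4 >= 0

Solving the primal: x* = (12, 2).
  primal value c^T x* = 70.
Solving the dual: y* = (2.5, 0, 0, 2.5).
  dual value b^T y* = 70.
Strong duality: c^T x* = b^T y*. Confirmed.

70


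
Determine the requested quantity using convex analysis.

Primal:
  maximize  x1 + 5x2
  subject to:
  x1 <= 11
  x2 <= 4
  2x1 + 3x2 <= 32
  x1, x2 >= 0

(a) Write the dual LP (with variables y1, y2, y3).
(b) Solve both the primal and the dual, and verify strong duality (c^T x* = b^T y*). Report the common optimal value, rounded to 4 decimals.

The standard primal-dual pair for 'max c^T x s.t. A x <= b, x >= 0' is:
  Dual:  min b^T y  s.t.  A^T y >= c,  y >= 0.

So the dual LP is:
  minimize  11y1 + 4y2 + 32y3
  subject to:
    y1 + 2y3 >= 1
    y2 + 3y3 >= 5
    y1, y2, y3 >= 0

Solving the primal: x* = (10, 4).
  primal value c^T x* = 30.
Solving the dual: y* = (0, 3.5, 0.5).
  dual value b^T y* = 30.
Strong duality: c^T x* = b^T y*. Confirmed.

30


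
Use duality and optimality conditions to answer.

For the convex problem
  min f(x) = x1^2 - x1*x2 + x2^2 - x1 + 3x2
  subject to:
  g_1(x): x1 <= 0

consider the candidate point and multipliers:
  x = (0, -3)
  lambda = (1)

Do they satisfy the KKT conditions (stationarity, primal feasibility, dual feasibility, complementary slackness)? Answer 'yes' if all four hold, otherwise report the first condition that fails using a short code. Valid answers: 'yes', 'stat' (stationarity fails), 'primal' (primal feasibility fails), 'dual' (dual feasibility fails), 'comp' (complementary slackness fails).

Gradient of f: grad f(x) = Q x + c = (2, -3)
Constraint values g_i(x) = a_i^T x - b_i:
  g_1((0, -3)) = 0
Stationarity residual: grad f(x) + sum_i lambda_i a_i = (3, -3)
  -> stationarity FAILS
Primal feasibility (all g_i <= 0): OK
Dual feasibility (all lambda_i >= 0): OK
Complementary slackness (lambda_i * g_i(x) = 0 for all i): OK

Verdict: the first failing condition is stationarity -> stat.

stat


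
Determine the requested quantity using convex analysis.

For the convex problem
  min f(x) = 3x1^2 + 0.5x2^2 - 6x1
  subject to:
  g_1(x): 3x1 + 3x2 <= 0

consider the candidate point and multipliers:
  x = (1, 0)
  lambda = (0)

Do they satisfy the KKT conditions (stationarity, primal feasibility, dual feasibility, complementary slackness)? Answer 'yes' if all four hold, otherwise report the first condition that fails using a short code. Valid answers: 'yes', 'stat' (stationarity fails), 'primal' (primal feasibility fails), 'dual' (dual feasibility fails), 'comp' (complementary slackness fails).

Gradient of f: grad f(x) = Q x + c = (0, 0)
Constraint values g_i(x) = a_i^T x - b_i:
  g_1((1, 0)) = 3
Stationarity residual: grad f(x) + sum_i lambda_i a_i = (0, 0)
  -> stationarity OK
Primal feasibility (all g_i <= 0): FAILS
Dual feasibility (all lambda_i >= 0): OK
Complementary slackness (lambda_i * g_i(x) = 0 for all i): OK

Verdict: the first failing condition is primal_feasibility -> primal.

primal


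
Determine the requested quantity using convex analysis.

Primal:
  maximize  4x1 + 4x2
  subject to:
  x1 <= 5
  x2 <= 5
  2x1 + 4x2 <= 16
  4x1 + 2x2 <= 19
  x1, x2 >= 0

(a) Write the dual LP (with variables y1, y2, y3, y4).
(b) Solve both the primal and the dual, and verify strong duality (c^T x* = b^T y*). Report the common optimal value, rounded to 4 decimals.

The standard primal-dual pair for 'max c^T x s.t. A x <= b, x >= 0' is:
  Dual:  min b^T y  s.t.  A^T y >= c,  y >= 0.

So the dual LP is:
  minimize  5y1 + 5y2 + 16y3 + 19y4
  subject to:
    y1 + 2y3 + 4y4 >= 4
    y2 + 4y3 + 2y4 >= 4
    y1, y2, y3, y4 >= 0

Solving the primal: x* = (3.6667, 2.1667).
  primal value c^T x* = 23.3333.
Solving the dual: y* = (0, 0, 0.6667, 0.6667).
  dual value b^T y* = 23.3333.
Strong duality: c^T x* = b^T y*. Confirmed.

23.3333


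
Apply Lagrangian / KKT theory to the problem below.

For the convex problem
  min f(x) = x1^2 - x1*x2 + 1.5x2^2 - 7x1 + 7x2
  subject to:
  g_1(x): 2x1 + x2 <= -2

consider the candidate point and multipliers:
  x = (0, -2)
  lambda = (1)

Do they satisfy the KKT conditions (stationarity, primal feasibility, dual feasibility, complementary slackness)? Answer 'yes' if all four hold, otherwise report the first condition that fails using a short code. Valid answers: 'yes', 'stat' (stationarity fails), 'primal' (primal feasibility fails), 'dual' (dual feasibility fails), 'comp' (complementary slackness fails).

Gradient of f: grad f(x) = Q x + c = (-5, 1)
Constraint values g_i(x) = a_i^T x - b_i:
  g_1((0, -2)) = 0
Stationarity residual: grad f(x) + sum_i lambda_i a_i = (-3, 2)
  -> stationarity FAILS
Primal feasibility (all g_i <= 0): OK
Dual feasibility (all lambda_i >= 0): OK
Complementary slackness (lambda_i * g_i(x) = 0 for all i): OK

Verdict: the first failing condition is stationarity -> stat.

stat


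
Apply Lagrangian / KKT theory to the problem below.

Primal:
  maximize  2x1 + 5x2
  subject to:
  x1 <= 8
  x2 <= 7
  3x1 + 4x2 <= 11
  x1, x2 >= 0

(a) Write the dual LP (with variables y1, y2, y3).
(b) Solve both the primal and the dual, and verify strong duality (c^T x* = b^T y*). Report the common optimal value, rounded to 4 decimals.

The standard primal-dual pair for 'max c^T x s.t. A x <= b, x >= 0' is:
  Dual:  min b^T y  s.t.  A^T y >= c,  y >= 0.

So the dual LP is:
  minimize  8y1 + 7y2 + 11y3
  subject to:
    y1 + 3y3 >= 2
    y2 + 4y3 >= 5
    y1, y2, y3 >= 0

Solving the primal: x* = (0, 2.75).
  primal value c^T x* = 13.75.
Solving the dual: y* = (0, 0, 1.25).
  dual value b^T y* = 13.75.
Strong duality: c^T x* = b^T y*. Confirmed.

13.75


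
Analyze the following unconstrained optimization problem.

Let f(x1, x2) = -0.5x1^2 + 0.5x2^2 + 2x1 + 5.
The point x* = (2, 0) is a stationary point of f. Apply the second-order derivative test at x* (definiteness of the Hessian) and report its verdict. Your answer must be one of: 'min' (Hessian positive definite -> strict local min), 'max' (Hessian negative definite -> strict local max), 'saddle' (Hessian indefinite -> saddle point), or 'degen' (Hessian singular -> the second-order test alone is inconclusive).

Compute the Hessian H = grad^2 f:
  H = [[-1, 0], [0, 1]]
Verify stationarity: grad f(x*) = H x* + g = (0, 0).
Eigenvalues of H: -1, 1.
Eigenvalues have mixed signs, so H is indefinite -> x* is a saddle point.

saddle


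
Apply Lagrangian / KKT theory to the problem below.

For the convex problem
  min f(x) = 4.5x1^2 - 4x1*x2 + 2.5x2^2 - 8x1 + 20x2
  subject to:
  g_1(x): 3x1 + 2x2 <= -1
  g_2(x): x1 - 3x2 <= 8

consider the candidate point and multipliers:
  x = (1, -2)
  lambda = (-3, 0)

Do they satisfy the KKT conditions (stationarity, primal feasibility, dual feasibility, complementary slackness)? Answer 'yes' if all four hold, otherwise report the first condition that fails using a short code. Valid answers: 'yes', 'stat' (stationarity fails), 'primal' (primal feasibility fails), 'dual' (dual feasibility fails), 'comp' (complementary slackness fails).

Gradient of f: grad f(x) = Q x + c = (9, 6)
Constraint values g_i(x) = a_i^T x - b_i:
  g_1((1, -2)) = 0
  g_2((1, -2)) = -1
Stationarity residual: grad f(x) + sum_i lambda_i a_i = (0, 0)
  -> stationarity OK
Primal feasibility (all g_i <= 0): OK
Dual feasibility (all lambda_i >= 0): FAILS
Complementary slackness (lambda_i * g_i(x) = 0 for all i): OK

Verdict: the first failing condition is dual_feasibility -> dual.

dual


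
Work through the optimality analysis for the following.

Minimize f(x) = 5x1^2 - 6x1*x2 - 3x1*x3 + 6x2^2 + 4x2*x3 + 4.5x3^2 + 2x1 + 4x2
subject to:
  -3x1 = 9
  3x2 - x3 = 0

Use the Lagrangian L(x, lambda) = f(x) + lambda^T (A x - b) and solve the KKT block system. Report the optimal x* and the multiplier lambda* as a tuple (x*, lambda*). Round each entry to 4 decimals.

Form the Lagrangian:
  L(x, lambda) = (1/2) x^T Q x + c^T x + lambda^T (A x - b)
Stationarity (grad_x L = 0): Q x + c + A^T lambda = 0.
Primal feasibility: A x = b.

This gives the KKT block system:
  [ Q   A^T ] [ x     ]   [-c ]
  [ A    0  ] [ lambda ] = [ b ]

Solving the linear system:
  x*      = (-3, -0.4188, -1.2564)
  lambda* = (-7.2393, -3.9829)
  f(x*)   = 28.7393

x* = (-3, -0.4188, -1.2564), lambda* = (-7.2393, -3.9829)


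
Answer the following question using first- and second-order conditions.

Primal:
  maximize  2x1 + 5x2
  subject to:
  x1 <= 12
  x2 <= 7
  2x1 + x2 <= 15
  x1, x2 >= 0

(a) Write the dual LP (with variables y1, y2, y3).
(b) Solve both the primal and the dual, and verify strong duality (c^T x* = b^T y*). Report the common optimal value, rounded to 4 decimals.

The standard primal-dual pair for 'max c^T x s.t. A x <= b, x >= 0' is:
  Dual:  min b^T y  s.t.  A^T y >= c,  y >= 0.

So the dual LP is:
  minimize  12y1 + 7y2 + 15y3
  subject to:
    y1 + 2y3 >= 2
    y2 + y3 >= 5
    y1, y2, y3 >= 0

Solving the primal: x* = (4, 7).
  primal value c^T x* = 43.
Solving the dual: y* = (0, 4, 1).
  dual value b^T y* = 43.
Strong duality: c^T x* = b^T y*. Confirmed.

43


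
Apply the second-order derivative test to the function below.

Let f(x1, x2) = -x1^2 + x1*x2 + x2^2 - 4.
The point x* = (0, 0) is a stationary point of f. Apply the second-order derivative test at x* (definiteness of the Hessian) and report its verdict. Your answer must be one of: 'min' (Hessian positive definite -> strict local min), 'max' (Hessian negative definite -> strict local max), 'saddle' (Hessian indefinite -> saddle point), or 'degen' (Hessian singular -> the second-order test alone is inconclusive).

Compute the Hessian H = grad^2 f:
  H = [[-2, 1], [1, 2]]
Verify stationarity: grad f(x*) = H x* + g = (0, 0).
Eigenvalues of H: -2.2361, 2.2361.
Eigenvalues have mixed signs, so H is indefinite -> x* is a saddle point.

saddle


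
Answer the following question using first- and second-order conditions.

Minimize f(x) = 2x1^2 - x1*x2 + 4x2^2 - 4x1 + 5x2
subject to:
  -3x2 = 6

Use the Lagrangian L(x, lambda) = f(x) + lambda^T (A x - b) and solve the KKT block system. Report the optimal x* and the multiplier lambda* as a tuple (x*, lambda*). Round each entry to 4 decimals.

Form the Lagrangian:
  L(x, lambda) = (1/2) x^T Q x + c^T x + lambda^T (A x - b)
Stationarity (grad_x L = 0): Q x + c + A^T lambda = 0.
Primal feasibility: A x = b.

This gives the KKT block system:
  [ Q   A^T ] [ x     ]   [-c ]
  [ A    0  ] [ lambda ] = [ b ]

Solving the linear system:
  x*      = (0.5, -2)
  lambda* = (-3.8333)
  f(x*)   = 5.5

x* = (0.5, -2), lambda* = (-3.8333)


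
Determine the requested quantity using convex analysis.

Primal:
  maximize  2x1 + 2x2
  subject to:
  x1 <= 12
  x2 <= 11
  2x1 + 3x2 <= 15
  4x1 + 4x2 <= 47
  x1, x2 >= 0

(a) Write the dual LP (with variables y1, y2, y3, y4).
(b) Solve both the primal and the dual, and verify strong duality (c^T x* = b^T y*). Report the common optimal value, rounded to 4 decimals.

The standard primal-dual pair for 'max c^T x s.t. A x <= b, x >= 0' is:
  Dual:  min b^T y  s.t.  A^T y >= c,  y >= 0.

So the dual LP is:
  minimize  12y1 + 11y2 + 15y3 + 47y4
  subject to:
    y1 + 2y3 + 4y4 >= 2
    y2 + 3y3 + 4y4 >= 2
    y1, y2, y3, y4 >= 0

Solving the primal: x* = (7.5, 0).
  primal value c^T x* = 15.
Solving the dual: y* = (0, 0, 1, 0).
  dual value b^T y* = 15.
Strong duality: c^T x* = b^T y*. Confirmed.

15


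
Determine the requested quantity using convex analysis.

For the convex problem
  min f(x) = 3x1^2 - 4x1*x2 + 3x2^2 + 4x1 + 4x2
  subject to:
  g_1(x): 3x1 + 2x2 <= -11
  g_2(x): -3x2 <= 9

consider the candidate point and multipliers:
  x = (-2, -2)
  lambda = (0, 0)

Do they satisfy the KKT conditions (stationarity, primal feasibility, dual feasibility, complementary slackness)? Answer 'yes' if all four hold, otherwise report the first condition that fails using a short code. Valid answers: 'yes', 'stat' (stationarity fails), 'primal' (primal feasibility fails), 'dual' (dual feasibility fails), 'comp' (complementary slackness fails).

Gradient of f: grad f(x) = Q x + c = (0, 0)
Constraint values g_i(x) = a_i^T x - b_i:
  g_1((-2, -2)) = 1
  g_2((-2, -2)) = -3
Stationarity residual: grad f(x) + sum_i lambda_i a_i = (0, 0)
  -> stationarity OK
Primal feasibility (all g_i <= 0): FAILS
Dual feasibility (all lambda_i >= 0): OK
Complementary slackness (lambda_i * g_i(x) = 0 for all i): OK

Verdict: the first failing condition is primal_feasibility -> primal.

primal


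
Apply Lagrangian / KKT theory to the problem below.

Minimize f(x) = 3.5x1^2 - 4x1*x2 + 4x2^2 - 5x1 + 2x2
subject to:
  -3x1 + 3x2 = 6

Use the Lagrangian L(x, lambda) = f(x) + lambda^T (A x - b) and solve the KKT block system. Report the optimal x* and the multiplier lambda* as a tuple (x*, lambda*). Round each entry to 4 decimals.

Form the Lagrangian:
  L(x, lambda) = (1/2) x^T Q x + c^T x + lambda^T (A x - b)
Stationarity (grad_x L = 0): Q x + c + A^T lambda = 0.
Primal feasibility: A x = b.

This gives the KKT block system:
  [ Q   A^T ] [ x     ]   [-c ]
  [ A    0  ] [ lambda ] = [ b ]

Solving the linear system:
  x*      = (-0.7143, 1.2857)
  lambda* = (-5.0476)
  f(x*)   = 18.2143

x* = (-0.7143, 1.2857), lambda* = (-5.0476)


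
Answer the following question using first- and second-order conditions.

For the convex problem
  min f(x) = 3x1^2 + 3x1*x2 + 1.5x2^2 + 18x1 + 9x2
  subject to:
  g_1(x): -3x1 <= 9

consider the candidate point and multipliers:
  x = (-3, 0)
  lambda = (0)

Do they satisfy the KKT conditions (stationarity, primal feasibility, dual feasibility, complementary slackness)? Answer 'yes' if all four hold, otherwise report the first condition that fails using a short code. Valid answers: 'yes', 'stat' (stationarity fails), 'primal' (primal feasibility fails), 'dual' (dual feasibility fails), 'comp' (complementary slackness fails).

Gradient of f: grad f(x) = Q x + c = (0, 0)
Constraint values g_i(x) = a_i^T x - b_i:
  g_1((-3, 0)) = 0
Stationarity residual: grad f(x) + sum_i lambda_i a_i = (0, 0)
  -> stationarity OK
Primal feasibility (all g_i <= 0): OK
Dual feasibility (all lambda_i >= 0): OK
Complementary slackness (lambda_i * g_i(x) = 0 for all i): OK

Verdict: yes, KKT holds.

yes


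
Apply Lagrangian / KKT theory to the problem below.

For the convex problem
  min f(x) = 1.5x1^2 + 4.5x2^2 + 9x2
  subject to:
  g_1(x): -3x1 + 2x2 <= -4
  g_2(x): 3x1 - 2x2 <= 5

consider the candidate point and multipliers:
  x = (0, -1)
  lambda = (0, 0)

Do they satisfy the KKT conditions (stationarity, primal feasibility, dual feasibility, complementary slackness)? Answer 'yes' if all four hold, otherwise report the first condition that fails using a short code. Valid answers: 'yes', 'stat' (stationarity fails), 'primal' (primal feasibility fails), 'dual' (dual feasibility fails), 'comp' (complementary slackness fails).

Gradient of f: grad f(x) = Q x + c = (0, 0)
Constraint values g_i(x) = a_i^T x - b_i:
  g_1((0, -1)) = 2
  g_2((0, -1)) = -3
Stationarity residual: grad f(x) + sum_i lambda_i a_i = (0, 0)
  -> stationarity OK
Primal feasibility (all g_i <= 0): FAILS
Dual feasibility (all lambda_i >= 0): OK
Complementary slackness (lambda_i * g_i(x) = 0 for all i): OK

Verdict: the first failing condition is primal_feasibility -> primal.

primal


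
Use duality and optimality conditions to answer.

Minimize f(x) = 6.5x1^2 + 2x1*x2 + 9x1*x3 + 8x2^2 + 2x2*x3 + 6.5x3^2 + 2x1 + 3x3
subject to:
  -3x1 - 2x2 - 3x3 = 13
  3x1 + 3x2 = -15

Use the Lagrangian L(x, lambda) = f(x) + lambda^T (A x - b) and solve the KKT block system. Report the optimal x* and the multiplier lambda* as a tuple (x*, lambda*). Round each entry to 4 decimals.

Form the Lagrangian:
  L(x, lambda) = (1/2) x^T Q x + c^T x + lambda^T (A x - b)
Stationarity (grad_x L = 0): Q x + c + A^T lambda = 0.
Primal feasibility: A x = b.

This gives the KKT block system:
  [ Q   A^T ] [ x     ]   [-c ]
  [ A    0  ] [ lambda ] = [ b ]

Solving the linear system:
  x*      = (-3.2908, -1.7092, 0.0969)
  lambda* = (-9.5918, 4.8503)
  f(x*)   = 95.5791

x* = (-3.2908, -1.7092, 0.0969), lambda* = (-9.5918, 4.8503)


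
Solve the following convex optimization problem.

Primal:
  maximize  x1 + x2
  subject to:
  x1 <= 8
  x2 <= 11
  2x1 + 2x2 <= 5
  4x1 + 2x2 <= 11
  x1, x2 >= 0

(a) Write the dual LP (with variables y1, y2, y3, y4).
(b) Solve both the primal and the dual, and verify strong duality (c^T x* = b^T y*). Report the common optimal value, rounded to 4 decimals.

The standard primal-dual pair for 'max c^T x s.t. A x <= b, x >= 0' is:
  Dual:  min b^T y  s.t.  A^T y >= c,  y >= 0.

So the dual LP is:
  minimize  8y1 + 11y2 + 5y3 + 11y4
  subject to:
    y1 + 2y3 + 4y4 >= 1
    y2 + 2y3 + 2y4 >= 1
    y1, y2, y3, y4 >= 0

Solving the primal: x* = (2.5, 0).
  primal value c^T x* = 2.5.
Solving the dual: y* = (0, 0, 0.5, 0).
  dual value b^T y* = 2.5.
Strong duality: c^T x* = b^T y*. Confirmed.

2.5


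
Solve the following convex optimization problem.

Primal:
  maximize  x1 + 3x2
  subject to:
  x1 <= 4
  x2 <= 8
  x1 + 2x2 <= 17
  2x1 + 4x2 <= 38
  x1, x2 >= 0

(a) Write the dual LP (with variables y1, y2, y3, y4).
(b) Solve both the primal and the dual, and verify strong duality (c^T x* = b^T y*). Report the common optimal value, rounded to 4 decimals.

The standard primal-dual pair for 'max c^T x s.t. A x <= b, x >= 0' is:
  Dual:  min b^T y  s.t.  A^T y >= c,  y >= 0.

So the dual LP is:
  minimize  4y1 + 8y2 + 17y3 + 38y4
  subject to:
    y1 + y3 + 2y4 >= 1
    y2 + 2y3 + 4y4 >= 3
    y1, y2, y3, y4 >= 0

Solving the primal: x* = (1, 8).
  primal value c^T x* = 25.
Solving the dual: y* = (0, 1, 1, 0).
  dual value b^T y* = 25.
Strong duality: c^T x* = b^T y*. Confirmed.

25


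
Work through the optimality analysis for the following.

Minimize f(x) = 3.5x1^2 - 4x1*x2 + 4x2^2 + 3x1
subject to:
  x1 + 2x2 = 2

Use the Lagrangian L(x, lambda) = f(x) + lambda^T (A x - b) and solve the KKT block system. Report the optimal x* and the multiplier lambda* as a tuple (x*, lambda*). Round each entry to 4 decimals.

Form the Lagrangian:
  L(x, lambda) = (1/2) x^T Q x + c^T x + lambda^T (A x - b)
Stationarity (grad_x L = 0): Q x + c + A^T lambda = 0.
Primal feasibility: A x = b.

This gives the KKT block system:
  [ Q   A^T ] [ x     ]   [-c ]
  [ A    0  ] [ lambda ] = [ b ]

Solving the linear system:
  x*      = (0.3846, 0.8077)
  lambda* = (-2.4615)
  f(x*)   = 3.0385

x* = (0.3846, 0.8077), lambda* = (-2.4615)


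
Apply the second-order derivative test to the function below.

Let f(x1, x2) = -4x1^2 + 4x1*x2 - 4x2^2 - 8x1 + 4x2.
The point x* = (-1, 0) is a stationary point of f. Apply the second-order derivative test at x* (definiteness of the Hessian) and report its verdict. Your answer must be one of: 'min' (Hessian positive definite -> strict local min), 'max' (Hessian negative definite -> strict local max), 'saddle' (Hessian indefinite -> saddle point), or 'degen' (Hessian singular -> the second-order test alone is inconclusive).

Compute the Hessian H = grad^2 f:
  H = [[-8, 4], [4, -8]]
Verify stationarity: grad f(x*) = H x* + g = (0, 0).
Eigenvalues of H: -12, -4.
Both eigenvalues < 0, so H is negative definite -> x* is a strict local max.

max


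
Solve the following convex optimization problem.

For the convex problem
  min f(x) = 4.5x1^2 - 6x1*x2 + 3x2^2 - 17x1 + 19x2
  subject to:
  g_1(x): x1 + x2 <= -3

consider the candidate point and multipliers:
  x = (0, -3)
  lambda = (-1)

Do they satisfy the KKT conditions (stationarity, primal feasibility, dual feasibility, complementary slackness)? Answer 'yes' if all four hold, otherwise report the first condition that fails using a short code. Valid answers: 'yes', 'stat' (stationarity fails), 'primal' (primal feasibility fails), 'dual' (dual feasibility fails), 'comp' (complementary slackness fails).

Gradient of f: grad f(x) = Q x + c = (1, 1)
Constraint values g_i(x) = a_i^T x - b_i:
  g_1((0, -3)) = 0
Stationarity residual: grad f(x) + sum_i lambda_i a_i = (0, 0)
  -> stationarity OK
Primal feasibility (all g_i <= 0): OK
Dual feasibility (all lambda_i >= 0): FAILS
Complementary slackness (lambda_i * g_i(x) = 0 for all i): OK

Verdict: the first failing condition is dual_feasibility -> dual.

dual


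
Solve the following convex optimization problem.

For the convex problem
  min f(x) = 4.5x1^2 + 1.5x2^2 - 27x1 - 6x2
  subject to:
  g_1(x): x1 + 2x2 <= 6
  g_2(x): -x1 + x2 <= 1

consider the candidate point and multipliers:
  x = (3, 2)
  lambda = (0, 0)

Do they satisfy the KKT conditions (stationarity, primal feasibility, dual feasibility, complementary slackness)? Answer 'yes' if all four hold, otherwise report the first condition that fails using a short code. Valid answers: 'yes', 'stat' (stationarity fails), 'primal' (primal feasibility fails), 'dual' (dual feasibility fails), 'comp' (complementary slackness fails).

Gradient of f: grad f(x) = Q x + c = (0, 0)
Constraint values g_i(x) = a_i^T x - b_i:
  g_1((3, 2)) = 1
  g_2((3, 2)) = -2
Stationarity residual: grad f(x) + sum_i lambda_i a_i = (0, 0)
  -> stationarity OK
Primal feasibility (all g_i <= 0): FAILS
Dual feasibility (all lambda_i >= 0): OK
Complementary slackness (lambda_i * g_i(x) = 0 for all i): OK

Verdict: the first failing condition is primal_feasibility -> primal.

primal


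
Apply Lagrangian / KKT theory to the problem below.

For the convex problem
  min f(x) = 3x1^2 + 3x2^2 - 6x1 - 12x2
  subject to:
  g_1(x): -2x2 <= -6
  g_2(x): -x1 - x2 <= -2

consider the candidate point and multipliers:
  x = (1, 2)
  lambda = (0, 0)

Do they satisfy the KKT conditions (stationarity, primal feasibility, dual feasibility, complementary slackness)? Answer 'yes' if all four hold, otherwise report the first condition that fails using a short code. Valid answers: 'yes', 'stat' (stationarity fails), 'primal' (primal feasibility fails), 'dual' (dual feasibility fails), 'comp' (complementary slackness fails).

Gradient of f: grad f(x) = Q x + c = (0, 0)
Constraint values g_i(x) = a_i^T x - b_i:
  g_1((1, 2)) = 2
  g_2((1, 2)) = -1
Stationarity residual: grad f(x) + sum_i lambda_i a_i = (0, 0)
  -> stationarity OK
Primal feasibility (all g_i <= 0): FAILS
Dual feasibility (all lambda_i >= 0): OK
Complementary slackness (lambda_i * g_i(x) = 0 for all i): OK

Verdict: the first failing condition is primal_feasibility -> primal.

primal


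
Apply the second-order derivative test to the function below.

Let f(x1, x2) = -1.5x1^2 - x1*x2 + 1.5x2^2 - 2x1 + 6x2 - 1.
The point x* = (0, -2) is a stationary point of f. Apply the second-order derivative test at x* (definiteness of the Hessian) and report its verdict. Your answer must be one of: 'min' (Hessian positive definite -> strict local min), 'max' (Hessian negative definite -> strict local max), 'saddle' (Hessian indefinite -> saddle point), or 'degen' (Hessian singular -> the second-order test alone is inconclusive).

Compute the Hessian H = grad^2 f:
  H = [[-3, -1], [-1, 3]]
Verify stationarity: grad f(x*) = H x* + g = (0, 0).
Eigenvalues of H: -3.1623, 3.1623.
Eigenvalues have mixed signs, so H is indefinite -> x* is a saddle point.

saddle


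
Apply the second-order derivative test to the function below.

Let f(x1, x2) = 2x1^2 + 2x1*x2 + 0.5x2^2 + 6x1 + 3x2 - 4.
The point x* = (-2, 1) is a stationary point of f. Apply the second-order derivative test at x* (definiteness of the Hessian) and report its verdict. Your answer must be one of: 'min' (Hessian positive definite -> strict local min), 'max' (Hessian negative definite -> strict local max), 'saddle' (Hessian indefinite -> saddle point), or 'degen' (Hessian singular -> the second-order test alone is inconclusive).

Compute the Hessian H = grad^2 f:
  H = [[4, 2], [2, 1]]
Verify stationarity: grad f(x*) = H x* + g = (0, 0).
Eigenvalues of H: 0, 5.
H has a zero eigenvalue (singular; positive semidefinite but not definite), so H is neither positive definite, negative definite, nor indefinite. The second-order test alone is inconclusive -> degen.
(Indeed, f is constant along the null direction of H through x*, so x* is not a strict local extremum.)

degen


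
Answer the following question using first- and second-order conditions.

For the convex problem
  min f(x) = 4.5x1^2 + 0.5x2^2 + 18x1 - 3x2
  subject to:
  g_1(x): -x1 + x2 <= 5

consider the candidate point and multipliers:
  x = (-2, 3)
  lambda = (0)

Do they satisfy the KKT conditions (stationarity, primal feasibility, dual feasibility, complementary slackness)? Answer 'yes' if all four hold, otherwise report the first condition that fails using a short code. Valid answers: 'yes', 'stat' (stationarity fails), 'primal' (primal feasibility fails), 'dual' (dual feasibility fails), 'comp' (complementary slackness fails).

Gradient of f: grad f(x) = Q x + c = (0, 0)
Constraint values g_i(x) = a_i^T x - b_i:
  g_1((-2, 3)) = 0
Stationarity residual: grad f(x) + sum_i lambda_i a_i = (0, 0)
  -> stationarity OK
Primal feasibility (all g_i <= 0): OK
Dual feasibility (all lambda_i >= 0): OK
Complementary slackness (lambda_i * g_i(x) = 0 for all i): OK

Verdict: yes, KKT holds.

yes
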